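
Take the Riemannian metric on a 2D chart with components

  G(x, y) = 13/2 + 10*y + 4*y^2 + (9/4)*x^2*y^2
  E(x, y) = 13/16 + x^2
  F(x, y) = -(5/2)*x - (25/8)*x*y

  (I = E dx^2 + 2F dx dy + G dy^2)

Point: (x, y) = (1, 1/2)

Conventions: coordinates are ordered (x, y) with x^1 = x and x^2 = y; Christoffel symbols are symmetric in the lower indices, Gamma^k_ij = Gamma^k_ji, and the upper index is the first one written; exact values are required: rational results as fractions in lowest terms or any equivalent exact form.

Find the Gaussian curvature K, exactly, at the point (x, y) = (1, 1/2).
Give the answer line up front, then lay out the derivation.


Answer: K = -48104/210681

E = 29/16, F = -65/16, G = 209/16, EG - F^2 = 459/64 at the point
E_x = 2, E_y = 0, F_x = -65/16, F_y = -25/8, G_x = 9/8, G_y = 65/4
E_yy = 0, F_xy = -25/8, G_xx = 9/8
Evaluate Brioschi's two determinant matrices M1, M2 and divide by (EG - F^2)^2.
M1 = [[-E_yy/2 + F_xy - G_xx/2, E_x/2, F_x - E_y/2], [F_y - G_x/2, E, F], [G_y/2, F, G]] = [[-59/16, 1, -65/16], [-59/16, 29/16, -65/16], [65/8, -65/16, 209/16]]; det M1 = -50453/4096
M2 = [[0, E_y/2, G_x/2], [E_y/2, E, F], [G_x/2, F, G]] = [[0, 0, 9/16], [0, 29/16, -65/16], [9/16, -65/16, 209/16]]; det M2 = -2349/4096
det M1 - det M2 = -6013/512; K = -6013/512 / (459/64)^2 = -48104/210681


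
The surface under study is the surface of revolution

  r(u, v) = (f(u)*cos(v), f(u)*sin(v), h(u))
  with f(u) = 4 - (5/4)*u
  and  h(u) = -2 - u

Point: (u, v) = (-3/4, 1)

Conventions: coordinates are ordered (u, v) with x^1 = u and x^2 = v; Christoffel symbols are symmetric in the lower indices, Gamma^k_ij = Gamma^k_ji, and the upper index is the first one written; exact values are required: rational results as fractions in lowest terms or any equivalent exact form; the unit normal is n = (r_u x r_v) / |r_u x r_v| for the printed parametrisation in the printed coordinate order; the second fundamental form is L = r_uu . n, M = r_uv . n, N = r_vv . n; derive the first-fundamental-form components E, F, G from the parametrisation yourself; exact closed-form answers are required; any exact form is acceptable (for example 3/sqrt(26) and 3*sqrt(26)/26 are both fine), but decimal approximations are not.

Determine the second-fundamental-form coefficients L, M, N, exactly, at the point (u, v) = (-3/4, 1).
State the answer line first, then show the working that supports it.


Answer: L = 0, M = 0, N = -79*sqrt(41)/164

f = 79/16, f' = -5/4, f'' = 0, h' = -1, h'' = 0
E = 41/16, F = 0, G = 6241/256; answer radicand W^2 = 41/16
unnormalised second-form numerators: l = 0, m = 0, n = -79/16; L = l/sqrt(41/16), and similarly M = m/sqrt(W^2), N = n/sqrt(W^2)


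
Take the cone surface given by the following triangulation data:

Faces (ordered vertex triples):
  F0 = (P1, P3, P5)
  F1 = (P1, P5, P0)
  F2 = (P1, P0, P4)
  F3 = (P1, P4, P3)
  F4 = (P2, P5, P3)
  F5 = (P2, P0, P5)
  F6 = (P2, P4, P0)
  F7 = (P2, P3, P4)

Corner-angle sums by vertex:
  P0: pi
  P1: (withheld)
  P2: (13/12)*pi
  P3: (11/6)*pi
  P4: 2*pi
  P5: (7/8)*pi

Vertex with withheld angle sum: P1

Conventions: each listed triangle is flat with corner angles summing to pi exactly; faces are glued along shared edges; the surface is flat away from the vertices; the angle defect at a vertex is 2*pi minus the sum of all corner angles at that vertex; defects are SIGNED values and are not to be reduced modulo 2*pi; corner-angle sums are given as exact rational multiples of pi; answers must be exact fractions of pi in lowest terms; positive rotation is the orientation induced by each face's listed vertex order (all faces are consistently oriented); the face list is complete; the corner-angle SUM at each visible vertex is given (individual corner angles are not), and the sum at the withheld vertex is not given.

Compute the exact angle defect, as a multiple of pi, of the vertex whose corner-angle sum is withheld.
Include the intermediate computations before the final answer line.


V = 6, E = 12, F = 8; chi = V - E + F = 2
Gauss-Bonnet: total defect = 2*pi*chi = 4*pi; visible defects sum to (77/24)*pi

Answer: defect(P1) = (19/24)*pi


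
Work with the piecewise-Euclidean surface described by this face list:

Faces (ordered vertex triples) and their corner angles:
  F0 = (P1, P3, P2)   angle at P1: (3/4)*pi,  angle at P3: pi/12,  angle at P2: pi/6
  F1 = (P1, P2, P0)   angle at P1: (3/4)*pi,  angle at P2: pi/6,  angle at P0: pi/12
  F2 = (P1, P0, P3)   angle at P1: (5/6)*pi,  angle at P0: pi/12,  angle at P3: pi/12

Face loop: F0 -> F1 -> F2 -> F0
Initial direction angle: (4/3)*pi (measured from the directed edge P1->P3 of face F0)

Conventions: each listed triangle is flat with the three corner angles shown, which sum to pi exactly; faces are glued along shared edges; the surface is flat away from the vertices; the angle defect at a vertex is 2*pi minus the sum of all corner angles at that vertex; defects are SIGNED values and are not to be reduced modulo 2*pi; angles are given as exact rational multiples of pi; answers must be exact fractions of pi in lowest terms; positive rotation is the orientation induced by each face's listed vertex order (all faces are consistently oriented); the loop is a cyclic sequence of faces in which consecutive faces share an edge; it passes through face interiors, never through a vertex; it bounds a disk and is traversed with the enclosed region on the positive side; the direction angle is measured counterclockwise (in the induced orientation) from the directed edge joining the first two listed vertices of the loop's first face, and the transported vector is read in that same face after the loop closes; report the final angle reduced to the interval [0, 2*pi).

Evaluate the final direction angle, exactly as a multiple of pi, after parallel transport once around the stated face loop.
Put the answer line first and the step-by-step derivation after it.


Answer: final direction angle = pi

enclosed vertex P1: corner angles sum to (7/3)*pi, defect = 2*pi - (7/3)*pi = -pi/3
final direction = starting direction + enclosed defect total, reduced mod 2*pi (induced orientation)
final angle = (4/3)*pi - pi/3 = pi (mod 2*pi)


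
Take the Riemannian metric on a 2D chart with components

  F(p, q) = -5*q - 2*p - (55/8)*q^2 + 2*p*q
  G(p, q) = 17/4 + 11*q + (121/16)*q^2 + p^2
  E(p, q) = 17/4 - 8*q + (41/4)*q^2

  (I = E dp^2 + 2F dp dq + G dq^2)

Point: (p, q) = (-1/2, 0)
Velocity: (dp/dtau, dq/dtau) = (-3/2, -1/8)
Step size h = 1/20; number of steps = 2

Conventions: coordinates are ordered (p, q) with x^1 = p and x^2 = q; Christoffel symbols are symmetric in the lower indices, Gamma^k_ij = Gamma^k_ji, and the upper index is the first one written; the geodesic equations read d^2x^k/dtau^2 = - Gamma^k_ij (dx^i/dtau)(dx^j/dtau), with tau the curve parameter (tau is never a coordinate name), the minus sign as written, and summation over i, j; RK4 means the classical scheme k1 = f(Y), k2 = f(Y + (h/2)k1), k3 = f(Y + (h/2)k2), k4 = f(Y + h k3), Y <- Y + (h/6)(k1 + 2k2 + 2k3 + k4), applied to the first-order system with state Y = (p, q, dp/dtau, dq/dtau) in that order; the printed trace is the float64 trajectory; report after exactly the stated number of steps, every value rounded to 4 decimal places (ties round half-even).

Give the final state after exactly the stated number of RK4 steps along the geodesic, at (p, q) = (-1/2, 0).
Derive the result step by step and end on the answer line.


f(Y) = (dp/dtau, dq/dtau, -Gamma^p_ij Y'^i Y'^j, -Gamma^q_ij Y'^i Y'^j) with the Gammas evaluated at the stage position; h = 0.050000; intermediate values shown to 6 dp
step 0: p = -0.5000, q = 0.0000, dp/dtau = -1.5000, dq/dtau = -0.1250
step 1:
  k1: at (p, q) = (-0.500000, 0.000000), (dp/dtau, dq/dtau) = (-1.500000, -0.125000); Gamma_ppp = -0.110345, Gamma_ppq = -0.965517, Gamma_pqq = -1.668966, Gamma_qpp = 0.468966, Gamma_qpq = 0.103448, Gamma_qqq = 1.593103; k1 = (-1.500000, -0.125000, 0.636422, -1.118858)
  k2: at (p, q) = (-0.537500, -0.003125), (dp/dtau, dq/dtau) = (-1.484089, -0.152971); Gamma_ppp = -0.122697, Gamma_ppq = -0.973077, Gamma_pqq = -1.702088, Gamma_qpp = 0.479510, Gamma_qpq = 0.116984, Gamma_qqq = 1.629069; k2 = (-1.484089, -0.152971, 0.751895, -1.147367)
  k3: at (p, q) = (-0.537102, -0.003824), (dp/dtau, dq/dtau) = (-1.481203, -0.153684); Gamma_ppp = -0.123545, Gamma_ppq = -0.973878, Gamma_pqq = -1.699419, Gamma_qpp = 0.481955, Gamma_qpq = 0.118217, Gamma_qqq = 1.631463; k3 = (-1.481203, -0.153684, 0.754574, -1.149745)
  k4: at (p, q) = (-0.574060, -0.007684), (dp/dtau, dq/dtau) = (-1.462271, -0.182487); Gamma_ppp = -0.137311, Gamma_ppq = -0.982908, Gamma_pqq = -1.731138, Gamma_qpp = 0.495494, Gamma_qpq = 0.133573, Gamma_qqq = 1.670689; k4 = (-1.462271, -0.182487, 0.875822, -1.186407)
  Y <- Y + (h/6)(k1 + 2k2 + 2k3 + k4): p = -0.5741, q = -0.0077, dp/dtau = -1.4623, dq/dtau = -0.1825
step 2:
  k1: at (p, q) = (-0.574107, -0.007673), (dp/dtau, dq/dtau) = (-1.462290, -0.182496); Gamma_ppp = -0.137306, Gamma_ppq = -0.982900, Gamma_pqq = -1.731228, Gamma_qpp = 0.495454, Gamma_qpq = 0.133562, Gamma_qqq = 1.670678; k1 = (-1.462290, -0.182496, 0.875855, -1.186353)
  k2: at (p, q) = (-0.610664, -0.012236), (dp/dtau, dq/dtau) = (-1.440394, -0.212155); Gamma_ppp = -0.152625, Gamma_ppq = -0.993465, Gamma_pqq = -1.761975, Gamma_qpp = 0.512047, Gamma_qpq = 0.150862, Gamma_qqq = 1.713290; k2 = (-1.440394, -0.212155, 1.003140, -1.231679)
  k3: at (p, q) = (-0.610117, -0.012977), (dp/dtau, dq/dtau) = (-1.437212, -0.213288); Gamma_ppp = -0.153632, Gamma_ppq = -0.994354, Gamma_pqq = -1.759126, Gamma_qpp = 0.514812, Gamma_qpq = 0.152282, Gamma_qqq = 1.715860; k3 = (-1.437212, -0.213288, 1.006982, -1.234802)
  k4: at (p, q) = (-0.645968, -0.018338), (dp/dtau, dq/dtau) = (-1.411941, -0.244236); Gamma_ppp = -0.170899, Gamma_ppq = -1.006693, Gamma_pqq = -1.788552, Gamma_qpp = 0.535216, Gamma_qpq = 0.171983, Gamma_qqq = 1.762324; k4 = (-1.411941, -0.244236, 1.141699, -1.290735)
  Y <- Y + (h/6)(k1 + 2k2 + 2k3 + k4): p = -0.6460, q = -0.0183, dp/dtau = -1.4120, dq/dtau = -0.2442

Answer: p = -0.6460, q = -0.0183, dp/dtau = -1.4120, dq/dtau = -0.2442


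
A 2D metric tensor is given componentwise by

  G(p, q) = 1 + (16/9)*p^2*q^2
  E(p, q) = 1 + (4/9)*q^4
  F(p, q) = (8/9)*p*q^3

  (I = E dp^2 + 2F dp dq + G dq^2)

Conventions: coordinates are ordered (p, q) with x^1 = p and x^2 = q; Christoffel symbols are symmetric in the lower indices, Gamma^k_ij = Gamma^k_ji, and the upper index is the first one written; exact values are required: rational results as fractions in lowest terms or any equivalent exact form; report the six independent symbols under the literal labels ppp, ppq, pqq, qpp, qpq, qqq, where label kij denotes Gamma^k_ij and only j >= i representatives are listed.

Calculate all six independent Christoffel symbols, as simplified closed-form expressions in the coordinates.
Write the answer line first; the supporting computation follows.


Answer: Gamma_ppp = 0, Gamma_ppq = 8*q^3/(16*p^2*q^2 + 4*q^4 + 9), Gamma_pqq = 8*p*q^2/(16*p^2*q^2 + 4*q^4 + 9), Gamma_qpp = 0, Gamma_qpq = 16*p*q^2/(16*p^2*q^2 + 4*q^4 + 9), Gamma_qqq = 16*p^2*q/(16*p^2*q^2 + 4*q^4 + 9)

E = 1 + (4/9)*q^4; F = (8/9)*p*q^3; G = 1 + (16/9)*p^2*q^2
Gamma^k_ij = (1/2) g^{kl} (d_i g_jl + d_j g_il - d_l g_ij), with g^inv = (1/(EG-F^2)) [[G, -F], [-F, E]]
first partials: E_p = 0, E_q = (16/9)*q^3, F_p = (8/9)*q^3, F_q = (8/3)*p*q^2, G_p = (32/9)*p*q^2, G_q = (32/9)*p^2*q
D = EG - F^2 = 1 + (4/9)*q^4 + (16/9)*p^2*q^2
expanded: Gamma^p_pp = (G E_p - 2F F_p + F E_q)/(2D), Gamma^p_pq = (G E_q - F G_p)/(2D), Gamma^p_qq = (2G F_q - G G_p - F G_q)/(2D), Gamma^q_pp = (2E F_p - E E_q - F E_p)/(2D), Gamma^q_pq = (E G_p - F E_q)/(2D), Gamma^q_qq = (E G_q - 2F F_q + F G_p)/(2D); substitute and cancel common factors


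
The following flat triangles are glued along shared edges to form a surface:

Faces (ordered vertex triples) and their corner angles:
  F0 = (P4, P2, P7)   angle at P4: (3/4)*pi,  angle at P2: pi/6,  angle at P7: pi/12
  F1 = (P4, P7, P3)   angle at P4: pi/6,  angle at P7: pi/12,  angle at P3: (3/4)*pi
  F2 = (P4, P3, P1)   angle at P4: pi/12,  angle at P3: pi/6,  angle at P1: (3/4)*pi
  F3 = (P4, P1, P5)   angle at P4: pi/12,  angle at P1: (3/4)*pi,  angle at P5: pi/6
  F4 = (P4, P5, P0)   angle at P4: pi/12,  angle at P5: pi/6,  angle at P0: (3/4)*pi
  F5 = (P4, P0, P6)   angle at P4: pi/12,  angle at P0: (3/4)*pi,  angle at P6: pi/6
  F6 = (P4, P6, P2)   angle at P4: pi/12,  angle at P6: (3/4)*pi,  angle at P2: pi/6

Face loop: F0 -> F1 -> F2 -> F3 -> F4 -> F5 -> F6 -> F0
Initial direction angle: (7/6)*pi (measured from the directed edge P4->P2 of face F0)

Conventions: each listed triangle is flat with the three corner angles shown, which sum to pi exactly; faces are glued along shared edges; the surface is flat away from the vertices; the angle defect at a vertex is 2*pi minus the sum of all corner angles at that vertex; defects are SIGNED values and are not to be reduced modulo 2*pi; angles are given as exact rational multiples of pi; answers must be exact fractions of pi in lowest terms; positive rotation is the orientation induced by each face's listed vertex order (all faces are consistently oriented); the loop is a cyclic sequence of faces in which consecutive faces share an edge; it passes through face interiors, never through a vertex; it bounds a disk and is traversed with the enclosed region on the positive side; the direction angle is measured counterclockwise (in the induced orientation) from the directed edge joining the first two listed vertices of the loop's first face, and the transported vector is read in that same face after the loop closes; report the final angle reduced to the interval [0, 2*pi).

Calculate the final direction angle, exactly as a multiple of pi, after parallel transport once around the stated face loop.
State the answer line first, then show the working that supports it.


Answer: final direction angle = (11/6)*pi

enclosed vertex P4: corner angles sum to (4/3)*pi, defect = 2*pi - (4/3)*pi = (2/3)*pi
by Gauss-Bonnet the loop rotates the vector by the enclosed defect sum (positive orientation, mod 2*pi)
final angle = (7/6)*pi + (2/3)*pi = (11/6)*pi (mod 2*pi)


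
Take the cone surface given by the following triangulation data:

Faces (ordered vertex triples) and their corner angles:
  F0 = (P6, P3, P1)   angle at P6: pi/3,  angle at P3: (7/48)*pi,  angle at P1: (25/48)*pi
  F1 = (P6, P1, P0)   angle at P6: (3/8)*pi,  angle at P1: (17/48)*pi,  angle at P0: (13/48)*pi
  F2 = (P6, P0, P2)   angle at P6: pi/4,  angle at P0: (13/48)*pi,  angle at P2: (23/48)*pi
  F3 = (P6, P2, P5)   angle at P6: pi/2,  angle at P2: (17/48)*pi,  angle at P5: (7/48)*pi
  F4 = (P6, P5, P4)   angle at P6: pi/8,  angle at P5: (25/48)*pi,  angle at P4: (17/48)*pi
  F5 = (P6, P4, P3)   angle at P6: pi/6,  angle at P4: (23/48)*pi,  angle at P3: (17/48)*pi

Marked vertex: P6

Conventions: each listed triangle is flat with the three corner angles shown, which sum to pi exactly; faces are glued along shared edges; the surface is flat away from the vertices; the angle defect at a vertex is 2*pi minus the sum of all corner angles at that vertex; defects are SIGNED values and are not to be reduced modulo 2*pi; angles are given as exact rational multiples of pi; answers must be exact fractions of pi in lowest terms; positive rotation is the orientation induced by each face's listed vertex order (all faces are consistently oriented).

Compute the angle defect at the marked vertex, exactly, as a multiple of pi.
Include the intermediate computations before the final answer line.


Sum of corner angles at P6: (7/4)*pi
defect = 2*pi - (7/4)*pi

Answer: defect(P6) = pi/4


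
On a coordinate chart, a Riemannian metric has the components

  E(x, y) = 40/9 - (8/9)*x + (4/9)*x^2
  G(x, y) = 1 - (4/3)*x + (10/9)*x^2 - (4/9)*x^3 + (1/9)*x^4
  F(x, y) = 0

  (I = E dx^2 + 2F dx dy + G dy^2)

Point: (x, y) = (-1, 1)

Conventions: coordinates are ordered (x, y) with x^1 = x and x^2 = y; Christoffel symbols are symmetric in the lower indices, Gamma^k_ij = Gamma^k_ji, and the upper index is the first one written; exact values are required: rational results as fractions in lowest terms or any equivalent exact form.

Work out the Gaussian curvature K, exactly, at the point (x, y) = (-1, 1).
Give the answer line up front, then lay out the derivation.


Answer: K = -27/676

E = 52/9, F = 0, G = 4, EG - F^2 = 208/9 at the point
E_x = -16/9, E_y = 0, F_x = 0, F_y = 0, G_x = -16/3, G_y = 0
E_yy = 0, F_xy = 0, G_xx = 56/9
Evaluate Brioschi's two determinant matrices M1, M2 and divide by (EG - F^2)^2.
M1 = [[-E_yy/2 + F_xy - G_xx/2, E_x/2, F_x - E_y/2], [F_y - G_x/2, E, F], [G_y/2, F, G]] = [[-28/9, -8/9, 0], [8/3, 52/9, 0], [0, 0, 4]]; det M1 = -5056/81
M2 = [[0, E_y/2, G_x/2], [E_y/2, E, F], [G_x/2, F, G]] = [[0, 0, -8/3], [0, 52/9, 0], [-8/3, 0, 4]]; det M2 = -3328/81
det M1 - det M2 = -64/3; K = -64/3 / (208/9)^2 = -27/676


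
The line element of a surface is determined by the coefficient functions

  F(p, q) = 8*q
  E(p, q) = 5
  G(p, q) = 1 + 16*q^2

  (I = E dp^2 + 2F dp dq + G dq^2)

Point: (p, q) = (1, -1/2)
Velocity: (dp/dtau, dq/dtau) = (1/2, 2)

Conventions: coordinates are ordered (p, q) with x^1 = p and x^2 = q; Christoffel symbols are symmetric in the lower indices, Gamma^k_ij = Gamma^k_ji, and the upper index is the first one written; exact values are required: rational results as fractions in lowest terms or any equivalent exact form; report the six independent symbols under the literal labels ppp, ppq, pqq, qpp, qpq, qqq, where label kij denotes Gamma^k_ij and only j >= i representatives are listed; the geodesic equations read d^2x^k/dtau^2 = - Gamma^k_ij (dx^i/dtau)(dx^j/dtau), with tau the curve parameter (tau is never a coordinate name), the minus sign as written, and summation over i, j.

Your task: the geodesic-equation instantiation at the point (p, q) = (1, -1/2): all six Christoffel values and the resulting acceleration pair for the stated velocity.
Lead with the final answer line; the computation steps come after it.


Answer: Gamma_ppp = 0, Gamma_ppq = 0, Gamma_pqq = 8/9, Gamma_qpp = 0, Gamma_qpq = 0, Gamma_qqq = -8/9; accelerations (d^2p/dtau^2, d^2q/dtau^2) = (-32/9, 32/9)

E = 5, F = -4, G = 5 at the point
E_p = 0, E_q = 0, F_p = 0, F_q = 8, G_p = 0, G_q = -16
EG - F^2 = 9;  g^inv = (1/9) * [[5, 4], [4, 5]]
first-kind symbols [ij,l] = (1/2)(d_i g_jl + d_j g_il - d_l g_ij): [pp,p] = E_p/2 = 0, [pp,q] = F_p - E_q/2 = 0, [pq,p] = E_q/2 = 0, [pq,q] = G_p/2 = 0, [qq,p] = F_q - G_p/2 = 8, [qq,q] = G_q/2 = -8
Gamma^p_ij = (G*[ij,p] - F*[ij,q])/(EG - F^2), Gamma^q_ij = (E*[ij,q] - F*[ij,p])/(EG - F^2)
Gamma_ppp = 0, Gamma_ppq = 0, Gamma_pqq = 8/9, Gamma_qpp = 0, Gamma_qpq = 0, Gamma_qqq = -8/9
d^2p/dtau^2 = -(Gamma_ppp*(1/2)^2 + 2*Gamma_ppq*(1/2)*(2) + Gamma_pqq*(2)^2) = -32/9
d^2q/dtau^2 = -(Gamma_qpp*(1/2)^2 + 2*Gamma_qpq*(1/2)*(2) + Gamma_qqq*(2)^2) = 32/9


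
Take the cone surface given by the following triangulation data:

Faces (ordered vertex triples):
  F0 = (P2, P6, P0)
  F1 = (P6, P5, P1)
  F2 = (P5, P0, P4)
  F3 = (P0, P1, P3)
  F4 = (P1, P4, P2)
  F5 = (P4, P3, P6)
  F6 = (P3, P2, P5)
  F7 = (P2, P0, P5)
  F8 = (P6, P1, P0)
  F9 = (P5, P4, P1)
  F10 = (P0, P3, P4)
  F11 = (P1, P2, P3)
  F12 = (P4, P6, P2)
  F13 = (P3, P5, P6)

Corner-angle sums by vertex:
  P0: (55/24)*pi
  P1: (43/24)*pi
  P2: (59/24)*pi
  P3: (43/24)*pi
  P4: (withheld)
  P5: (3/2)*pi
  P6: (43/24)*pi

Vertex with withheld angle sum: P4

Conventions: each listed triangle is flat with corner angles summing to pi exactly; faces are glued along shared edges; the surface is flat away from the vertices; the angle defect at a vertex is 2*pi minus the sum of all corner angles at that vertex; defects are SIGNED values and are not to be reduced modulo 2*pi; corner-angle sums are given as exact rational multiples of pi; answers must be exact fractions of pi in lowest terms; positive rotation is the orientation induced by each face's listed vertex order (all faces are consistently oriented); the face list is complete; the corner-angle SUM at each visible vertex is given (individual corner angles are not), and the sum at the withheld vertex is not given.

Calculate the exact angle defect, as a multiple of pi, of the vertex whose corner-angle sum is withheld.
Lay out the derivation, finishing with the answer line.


V = 7, E = 21, F = 14; chi = V - E + F = 0
Gauss-Bonnet: total defect = 2*pi*chi = 0; visible defects sum to (3/8)*pi

Answer: defect(P4) = (-3/8)*pi


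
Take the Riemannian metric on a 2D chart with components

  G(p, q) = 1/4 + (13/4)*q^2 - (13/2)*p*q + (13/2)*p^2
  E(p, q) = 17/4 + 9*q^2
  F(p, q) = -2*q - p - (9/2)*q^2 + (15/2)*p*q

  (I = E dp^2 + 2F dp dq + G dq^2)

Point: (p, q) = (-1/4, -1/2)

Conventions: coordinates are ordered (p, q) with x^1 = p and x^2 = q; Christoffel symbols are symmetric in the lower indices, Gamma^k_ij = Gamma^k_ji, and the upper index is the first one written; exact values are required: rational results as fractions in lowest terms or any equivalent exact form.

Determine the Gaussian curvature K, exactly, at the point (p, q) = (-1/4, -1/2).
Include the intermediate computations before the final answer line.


E = 13/2, F = 17/16, G = 21/32, EG - F^2 = 803/256 at the point
E_p = 0, E_q = -9, F_p = -19/4, F_q = 5/8, G_p = 0, G_q = -13/8
E_qq = 18, F_pq = 15/2, G_pp = 13
By Brioschi, K is (det M1 - det M2) divided by (EG - F^2) squared.
M1 = [[-E_qq/2 + F_pq - G_pp/2, E_p/2, F_p - E_q/2], [F_q - G_p/2, E, F], [G_q/2, F, G]] = [[-8, 0, -1/4], [5/8, 13/2, 17/16], [-13/16, 17/16, 21/32]]; det M1 = -13609/512
M2 = [[0, E_q/2, G_p/2], [E_q/2, E, F], [G_p/2, F, G]] = [[0, -9/2, 0], [-9/2, 13/2, 17/16], [0, 17/16, 21/32]]; det M2 = -1701/128
det M1 - det M2 = -6805/512; K = -6805/512 / (803/256)^2 = -871040/644809

Answer: K = -871040/644809


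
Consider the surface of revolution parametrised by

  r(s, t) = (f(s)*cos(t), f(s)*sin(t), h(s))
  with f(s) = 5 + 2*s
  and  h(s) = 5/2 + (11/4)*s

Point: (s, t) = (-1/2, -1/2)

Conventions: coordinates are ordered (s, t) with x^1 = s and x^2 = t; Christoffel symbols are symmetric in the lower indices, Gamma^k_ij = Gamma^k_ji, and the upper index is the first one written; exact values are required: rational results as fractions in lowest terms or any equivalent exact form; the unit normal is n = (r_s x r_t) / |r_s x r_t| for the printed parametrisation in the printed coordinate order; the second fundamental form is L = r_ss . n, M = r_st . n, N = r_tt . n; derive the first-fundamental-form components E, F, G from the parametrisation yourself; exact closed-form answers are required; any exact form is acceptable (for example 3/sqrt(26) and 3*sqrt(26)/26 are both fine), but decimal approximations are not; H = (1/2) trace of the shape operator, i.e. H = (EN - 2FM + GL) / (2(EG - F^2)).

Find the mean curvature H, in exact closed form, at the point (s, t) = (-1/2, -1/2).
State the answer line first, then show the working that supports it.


Answer: H = 11*sqrt(185)/1480

f = 4, f' = 2, f'' = 0, h' = 11/4, h'' = 0
E = 185/16, F = 0, G = 16; answer radicand W^2 = 185/16
unnormalised second-form numerators: l = 0, m = 0, n = 11; L = l/sqrt(185/16), and similarly M = m/sqrt(W^2), N = n/sqrt(W^2)
H = (E*n - 2*F*m + G*l) / (2*(EG - F^2)*sqrt(W^2)); E*n - 2*F*m + G*l = 2035/16, EG - F^2 = 185, so H = (11/32)/sqrt(185/16)


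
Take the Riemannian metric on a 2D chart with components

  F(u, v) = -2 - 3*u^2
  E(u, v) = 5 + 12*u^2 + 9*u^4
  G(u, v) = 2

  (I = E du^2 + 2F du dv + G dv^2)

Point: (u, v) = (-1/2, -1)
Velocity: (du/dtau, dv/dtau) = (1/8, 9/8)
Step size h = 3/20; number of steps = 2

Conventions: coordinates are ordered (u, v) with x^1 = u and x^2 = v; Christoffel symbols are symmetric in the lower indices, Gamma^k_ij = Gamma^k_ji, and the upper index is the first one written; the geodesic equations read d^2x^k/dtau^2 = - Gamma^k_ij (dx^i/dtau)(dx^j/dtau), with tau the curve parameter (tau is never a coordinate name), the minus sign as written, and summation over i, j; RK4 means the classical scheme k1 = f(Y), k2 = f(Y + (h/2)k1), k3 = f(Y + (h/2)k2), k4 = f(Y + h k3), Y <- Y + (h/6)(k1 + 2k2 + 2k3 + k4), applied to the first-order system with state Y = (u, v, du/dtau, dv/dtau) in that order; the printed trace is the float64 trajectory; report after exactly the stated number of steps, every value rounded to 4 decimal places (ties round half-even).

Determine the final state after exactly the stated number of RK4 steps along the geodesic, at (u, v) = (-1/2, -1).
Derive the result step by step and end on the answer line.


f(Y) = (du/dtau, dv/dtau, -Gamma^u_ij Y'^i Y'^j, -Gamma^v_ij Y'^i Y'^j) with the Gammas evaluated at the stage position; h = 0.150000; intermediate values shown to 6 dp
step 0: u = -0.5000, v = -1.0000, du/dtau = 0.1250, dv/dtau = 1.1250
step 1:
  k1: at (u, v) = (-0.500000, -1.000000), (du/dtau, dv/dtau) = (0.125000, 1.125000); Gamma_uuu = -0.862745, Gamma_uuv = 0.000000, Gamma_uvv = 0.000000, Gamma_vuu = 0.313725, Gamma_vuv = 0.000000, Gamma_vvv = 0.000000; k1 = (0.125000, 1.125000, 0.013480, -0.004902)
  k2: at (u, v) = (-0.490625, -0.915625), (du/dtau, dv/dtau) = (0.126011, 1.124632); Gamma_uuu = -0.851569, Gamma_uuv = 0.000000, Gamma_uvv = 0.000000, Gamma_vuu = 0.312831, Gamma_vuv = 0.000000, Gamma_vvv = 0.000000; k2 = (0.126011, 1.124632, 0.013522, -0.004967)
  k3: at (u, v) = (-0.490549, -0.915653), (du/dtau, dv/dtau) = (0.126014, 1.124627); Gamma_uuu = -0.851477, Gamma_uuv = 0.000000, Gamma_uvv = 0.000000, Gamma_vuu = 0.312823, Gamma_vuv = 0.000000, Gamma_vvv = 0.000000; k3 = (0.126014, 1.124627, 0.013521, -0.004967)
  k4: at (u, v) = (-0.481098, -0.831306), (du/dtau, dv/dtau) = (0.127028, 1.124255); Gamma_uuu = -0.839941, Gamma_uuv = 0.000000, Gamma_uvv = 0.000000, Gamma_vuu = 0.311740, Gamma_vuv = 0.000000, Gamma_vvv = 0.000000; k4 = (0.127028, 1.124255, 0.013553, -0.005030)
  Y <- Y + (h/6)(k1 + 2k2 + 2k3 + k4): u = -0.4811, v = -0.8313, du/dtau = 0.1270, dv/dtau = 1.1243
step 2:
  k1: at (u, v) = (-0.481098, -0.831306), (du/dtau, dv/dtau) = (0.127028, 1.124255); Gamma_uuu = -0.839941, Gamma_uuv = 0.000000, Gamma_uvv = 0.000000, Gamma_vuu = 0.311740, Gamma_vuv = 0.000000, Gamma_vvv = 0.000000; k1 = (0.127028, 1.124255, 0.013553, -0.005030)
  k2: at (u, v) = (-0.471571, -0.746987), (du/dtau, dv/dtau) = (0.128044, 1.123878); Gamma_uuu = -0.828043, Gamma_uuv = 0.000000, Gamma_uvv = 0.000000, Gamma_vuu = 0.310461, Gamma_vuv = 0.000000, Gamma_vvv = 0.000000; k2 = (0.128044, 1.123878, 0.013576, -0.005090)
  k3: at (u, v) = (-0.471495, -0.747015), (du/dtau, dv/dtau) = (0.128046, 1.123873); Gamma_uuu = -0.827946, Gamma_uuv = 0.000000, Gamma_uvv = 0.000000, Gamma_vuu = 0.310450, Gamma_vuv = 0.000000, Gamma_vvv = 0.000000; k3 = (0.128046, 1.123873, 0.013575, -0.005090)
  k4: at (u, v) = (-0.461891, -0.662725), (du/dtau, dv/dtau) = (0.129064, 1.123491); Gamma_uuu = -0.815678, Gamma_uuv = 0.000000, Gamma_uvv = 0.000000, Gamma_vuu = 0.308966, Gamma_vuv = 0.000000, Gamma_vvv = 0.000000; k4 = (0.129064, 1.123491, 0.013587, -0.005147)
  Y <- Y + (h/6)(k1 + 2k2 + 2k3 + k4): u = -0.4619, v = -0.6627, du/dtau = 0.1291, dv/dtau = 1.1235

Answer: u = -0.4619, v = -0.6627, du/dtau = 0.1291, dv/dtau = 1.1235


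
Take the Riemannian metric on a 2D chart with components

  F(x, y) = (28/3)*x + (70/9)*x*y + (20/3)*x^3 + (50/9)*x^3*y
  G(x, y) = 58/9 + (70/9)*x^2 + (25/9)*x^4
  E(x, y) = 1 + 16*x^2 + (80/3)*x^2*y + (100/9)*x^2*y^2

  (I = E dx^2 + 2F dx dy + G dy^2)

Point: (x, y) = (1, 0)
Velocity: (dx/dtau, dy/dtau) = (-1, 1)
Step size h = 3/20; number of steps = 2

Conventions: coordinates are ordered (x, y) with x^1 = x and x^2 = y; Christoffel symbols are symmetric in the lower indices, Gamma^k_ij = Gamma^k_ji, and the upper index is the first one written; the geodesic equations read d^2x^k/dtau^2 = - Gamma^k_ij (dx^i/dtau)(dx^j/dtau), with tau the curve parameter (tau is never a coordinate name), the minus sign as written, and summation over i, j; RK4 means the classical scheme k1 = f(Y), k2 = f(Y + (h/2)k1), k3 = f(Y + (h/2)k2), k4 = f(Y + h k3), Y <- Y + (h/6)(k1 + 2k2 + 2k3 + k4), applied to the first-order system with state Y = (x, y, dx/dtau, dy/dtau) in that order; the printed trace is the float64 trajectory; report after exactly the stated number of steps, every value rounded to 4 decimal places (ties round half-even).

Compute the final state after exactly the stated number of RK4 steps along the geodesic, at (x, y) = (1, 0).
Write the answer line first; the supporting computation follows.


Answer: x = 0.7110, y = 0.3105, dx/dtau = -0.9408, dy/dtau = 1.0557

f(Y) = (dx/dtau, dy/dtau, -Gamma^x_ij Y'^i Y'^j, -Gamma^y_ij Y'^i Y'^j) with the Gammas evaluated at the stage position; h = 0.150000; intermediate values shown to 6 dp
step 0: x = 1.0000, y = 0.0000, dx/dtau = -1.0000, dy/dtau = 1.0000
step 1:
  k1: at (x, y) = (1.000000, 0.000000), (dx/dtau, dy/dtau) = (-1.000000, 1.000000); Gamma_xxx = 0.484848, Gamma_xxy = 0.404040, Gamma_xyy = 0.000000, Gamma_yxx = 0.484848, Gamma_yxy = 0.404040, Gamma_yyy = 0.000000; k1 = (-1.000000, 1.000000, 0.323232, 0.323232)
  k2: at (x, y) = (0.925000, 0.075000), (dx/dtau, dy/dtau) = (-0.975758, 1.024242); Gamma_xxx = 0.546228, Gamma_xxy = 0.396283, Gamma_xyy = 0.000000, Gamma_yxx = 0.522347, Gamma_yxy = 0.378957, Gamma_yyy = 0.000000; k2 = (-0.975758, 1.024242, 0.272035, 0.260142)
  k3: at (x, y) = (0.926818, 0.076818), (dx/dtau, dy/dtau) = (-0.979597, 1.019511); Gamma_xxx = 0.546233, Gamma_xxy = 0.396500, Gamma_xyy = 0.000000, Gamma_yxx = 0.521361, Gamma_yxy = 0.378446, Gamma_yyy = 0.000000; k3 = (-0.979597, 1.019511, 0.267806, 0.255612)
  k4: at (x, y) = (0.853060, 0.152927), (dx/dtau, dy/dtau) = (-0.959829, 1.038342); Gamma_xxx = 0.611422, Gamma_xxy = 0.385520, Gamma_xyy = 0.000000, Gamma_yxx = 0.563599, Gamma_yxy = 0.355366, Gamma_yyy = 0.000000; k4 = (-0.959829, 1.038342, 0.205156, 0.189109)
  Y <- Y + (h/6)(k1 + 2k2 + 2k3 + k4): x = 0.8532, y = 0.1531, dx/dtau = -0.9598, dy/dtau = 1.0386
step 2:
  k1: at (x, y) = (0.853237, 0.153146), (dx/dtau, dy/dtau) = (-0.959798, 1.038596); Gamma_xxx = 0.611435, Gamma_xxy = 0.385545, Gamma_xyy = 0.000000, Gamma_yxx = 0.563482, Gamma_yxy = 0.355308, Gamma_yyy = 0.000000; k1 = (-0.959798, 1.038596, 0.205394, 0.189285)
  k2: at (x, y) = (0.781252, 0.231041), (dx/dtau, dy/dtau) = (-0.944394, 1.052793); Gamma_xxx = 0.680722, Gamma_xxy = 0.371628, Gamma_xyy = 0.000000, Gamma_yxx = 0.612025, Gamma_yxy = 0.334124, Gamma_yyy = 0.000000; k2 = (-0.944394, 1.052793, 0.131861, 0.118554)
  k3: at (x, y) = (0.782407, 0.232106), (dx/dtau, dy/dtau) = (-0.949909, 1.047488); Gamma_xxx = 0.680605, Gamma_xxy = 0.371837, Gamma_xyy = 0.000000, Gamma_yxx = 0.611111, Gamma_yxy = 0.333870, Gamma_yyy = 0.000000; k3 = (-0.949909, 1.047488, 0.125841, 0.112992)
  k4: at (x, y) = (0.710750, 0.310269), (dx/dtau, dy/dtau) = (-0.940922, 1.055545); Gamma_xxx = 0.754149, Gamma_xxy = 0.354911, Gamma_xyy = 0.000000, Gamma_yxx = 0.669250, Gamma_yxy = 0.314957, Gamma_yyy = 0.000000; k4 = (-0.940922, 1.055545, 0.037311, 0.033111)
  Y <- Y + (h/6)(k1 + 2k2 + 2k3 + k4): x = 0.7110, y = 0.3105, dx/dtau = -0.9408, dy/dtau = 1.0557


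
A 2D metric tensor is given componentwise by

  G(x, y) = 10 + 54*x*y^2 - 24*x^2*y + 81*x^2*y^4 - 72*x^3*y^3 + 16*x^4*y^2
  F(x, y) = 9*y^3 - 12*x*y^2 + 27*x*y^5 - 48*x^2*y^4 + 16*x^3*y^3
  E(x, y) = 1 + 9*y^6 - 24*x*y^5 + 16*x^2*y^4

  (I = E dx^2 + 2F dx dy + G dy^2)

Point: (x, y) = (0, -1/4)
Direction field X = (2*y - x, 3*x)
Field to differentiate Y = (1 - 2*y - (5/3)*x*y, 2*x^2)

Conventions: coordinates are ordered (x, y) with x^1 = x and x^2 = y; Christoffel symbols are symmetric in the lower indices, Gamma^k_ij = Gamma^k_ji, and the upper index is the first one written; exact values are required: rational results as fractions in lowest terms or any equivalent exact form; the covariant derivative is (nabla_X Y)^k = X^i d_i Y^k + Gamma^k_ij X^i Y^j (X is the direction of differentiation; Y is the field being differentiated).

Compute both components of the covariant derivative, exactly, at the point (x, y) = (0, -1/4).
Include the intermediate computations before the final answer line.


E = 4105/4096, F = -9/64, G = 10 at the point
E_x = 3/128, E_y = -27/512, F_x = -795/1024, F_y = 27/16, G_x = 27/8, G_y = 0
EG - F^2 = 40969/4096;  g^inv = (4096/40969) * [[10, 9/64], [9/64, 4105/4096]]
first-kind symbols [ij,l] = (1/2)(d_i g_jl + d_j g_il - d_l g_ij): [xx,x] = E_x/2 = 3/256, [xx,y] = F_x - E_y/2 = -3/4, [xy,x] = E_y/2 = -27/1024, [xy,y] = G_x/2 = 27/16, [yy,x] = F_y - G_x/2 = 0, [yy,y] = G_y/2 = 0
Gamma^x_ij = (G*[ij,x] - F*[ij,y])/(EG - F^2), Gamma^y_ij = (E*[ij,y] - F*[ij,x])/(EG - F^2)
Gamma_xxx = 48/40969, Gamma_xxy = -108/40969, Gamma_xyy = 0, Gamma_yxx = -3072/40969, Gamma_yxy = 6912/40969, Gamma_yyy = 0
X = (-1/2, 0), Y = (3/2, 0) at the point

Answer: (nabla_X Y)^x = -205709/983256, (nabla_X Y)^y = 2304/40969


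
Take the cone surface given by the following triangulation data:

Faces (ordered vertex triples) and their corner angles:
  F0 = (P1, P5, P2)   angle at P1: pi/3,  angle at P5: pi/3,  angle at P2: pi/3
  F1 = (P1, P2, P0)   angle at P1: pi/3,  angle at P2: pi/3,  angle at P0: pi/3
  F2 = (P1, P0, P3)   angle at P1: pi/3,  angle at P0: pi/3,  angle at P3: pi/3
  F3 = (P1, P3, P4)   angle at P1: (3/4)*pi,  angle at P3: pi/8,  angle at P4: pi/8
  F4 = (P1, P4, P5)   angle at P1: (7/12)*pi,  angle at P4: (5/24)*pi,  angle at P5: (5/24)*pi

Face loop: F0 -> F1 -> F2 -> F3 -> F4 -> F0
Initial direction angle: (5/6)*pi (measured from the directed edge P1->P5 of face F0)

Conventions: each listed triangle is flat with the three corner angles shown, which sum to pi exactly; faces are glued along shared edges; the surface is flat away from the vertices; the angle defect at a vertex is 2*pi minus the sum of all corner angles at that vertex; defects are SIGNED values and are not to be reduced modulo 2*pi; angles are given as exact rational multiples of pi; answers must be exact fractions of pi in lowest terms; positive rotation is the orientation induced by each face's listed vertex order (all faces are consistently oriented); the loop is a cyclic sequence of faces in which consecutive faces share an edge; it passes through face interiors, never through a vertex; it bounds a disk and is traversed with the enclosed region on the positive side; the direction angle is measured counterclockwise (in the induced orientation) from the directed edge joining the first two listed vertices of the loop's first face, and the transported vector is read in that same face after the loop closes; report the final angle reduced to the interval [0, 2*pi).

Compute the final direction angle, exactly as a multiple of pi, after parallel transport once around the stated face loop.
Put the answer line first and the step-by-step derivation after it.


Answer: final direction angle = pi/2

enclosed vertex P1: corner angles sum to (7/3)*pi, defect = 2*pi - (7/3)*pi = -pi/3
the final direction is the initial angle plus the enclosed defects, taken mod 2*pi in the induced orientation
final angle = (5/6)*pi - pi/3 = pi/2 (mod 2*pi)


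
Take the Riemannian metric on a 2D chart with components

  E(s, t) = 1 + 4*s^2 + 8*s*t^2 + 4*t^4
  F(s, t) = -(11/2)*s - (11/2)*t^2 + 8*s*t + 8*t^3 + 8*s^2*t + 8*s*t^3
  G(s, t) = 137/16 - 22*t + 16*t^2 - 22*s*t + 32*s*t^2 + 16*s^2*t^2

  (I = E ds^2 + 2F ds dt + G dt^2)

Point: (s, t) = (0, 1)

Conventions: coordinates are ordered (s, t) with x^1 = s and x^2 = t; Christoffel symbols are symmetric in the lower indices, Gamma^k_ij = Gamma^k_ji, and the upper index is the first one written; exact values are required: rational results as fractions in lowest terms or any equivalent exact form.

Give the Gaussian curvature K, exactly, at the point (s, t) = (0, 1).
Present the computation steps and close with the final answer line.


E = 5, F = 5/2, G = 41/16, EG - F^2 = 105/16 at the point
E_s = 8, E_t = 16, F_s = 21/2, F_t = 13, G_s = 10, G_t = 10
E_tt = 48, F_st = 32, G_ss = 32
K follows from Brioschi's formula, (det M1 - det M2)/(EG - F^2)^2.
M1 = [[-E_tt/2 + F_st - G_ss/2, E_s/2, F_s - E_t/2], [F_t - G_s/2, E, F], [G_t/2, F, G]] = [[-8, 4, 5/2], [8, 5, 5/2], [5, 5/2, 41/16]]; det M1 = -97
M2 = [[0, E_t/2, G_s/2], [E_t/2, E, F], [G_s/2, F, G]] = [[0, 8, 5], [8, 5, 5/2], [5, 5/2, 41/16]]; det M2 = -89
det M1 - det M2 = -8; K = -8 / (105/16)^2 = -2048/11025

Answer: K = -2048/11025


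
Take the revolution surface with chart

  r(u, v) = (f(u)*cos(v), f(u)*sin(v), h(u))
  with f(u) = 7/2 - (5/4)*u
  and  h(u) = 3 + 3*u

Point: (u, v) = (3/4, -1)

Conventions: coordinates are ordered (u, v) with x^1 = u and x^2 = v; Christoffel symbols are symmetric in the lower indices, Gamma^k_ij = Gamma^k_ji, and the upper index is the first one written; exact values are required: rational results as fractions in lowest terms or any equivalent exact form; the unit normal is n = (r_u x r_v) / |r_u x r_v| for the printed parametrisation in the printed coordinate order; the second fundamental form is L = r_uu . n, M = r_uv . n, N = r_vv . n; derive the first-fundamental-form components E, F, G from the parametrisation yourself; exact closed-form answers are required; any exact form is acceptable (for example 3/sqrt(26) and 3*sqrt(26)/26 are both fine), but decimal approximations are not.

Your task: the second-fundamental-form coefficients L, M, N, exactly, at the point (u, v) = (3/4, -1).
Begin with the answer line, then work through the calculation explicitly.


Answer: L = 0, M = 0, N = 123/52

f = 41/16, f' = -5/4, f'' = 0, h' = 3, h'' = 0
E = 169/16, F = 0, G = 1681/256; answer radicand W^2 = 169/16
unnormalised second-form numerators: l = 0, m = 0, n = 123/16; L = l/sqrt(169/16), and similarly M = m/sqrt(W^2), N = n/sqrt(W^2)


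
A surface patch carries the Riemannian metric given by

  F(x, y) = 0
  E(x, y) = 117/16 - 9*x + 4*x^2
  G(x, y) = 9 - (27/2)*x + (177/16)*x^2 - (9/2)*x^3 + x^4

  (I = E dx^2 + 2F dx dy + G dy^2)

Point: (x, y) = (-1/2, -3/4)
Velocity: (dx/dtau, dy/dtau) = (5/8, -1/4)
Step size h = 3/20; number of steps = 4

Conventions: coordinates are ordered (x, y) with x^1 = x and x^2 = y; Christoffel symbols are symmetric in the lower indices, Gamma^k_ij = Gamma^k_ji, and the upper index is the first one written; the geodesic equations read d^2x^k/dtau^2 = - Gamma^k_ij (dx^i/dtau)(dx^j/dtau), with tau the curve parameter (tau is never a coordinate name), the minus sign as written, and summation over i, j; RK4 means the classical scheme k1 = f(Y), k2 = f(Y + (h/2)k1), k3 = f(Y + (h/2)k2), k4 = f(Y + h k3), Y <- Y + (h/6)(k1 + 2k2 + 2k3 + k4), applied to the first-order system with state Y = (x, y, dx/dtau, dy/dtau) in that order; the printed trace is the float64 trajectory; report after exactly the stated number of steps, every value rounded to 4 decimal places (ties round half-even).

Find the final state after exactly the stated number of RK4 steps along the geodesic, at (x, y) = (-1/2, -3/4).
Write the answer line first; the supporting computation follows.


Answer: x = -0.1023, y = -0.9542, dx/dtau = 0.6971, dy/dtau = -0.4557

f(Y) = (dx/dtau, dy/dtau, -Gamma^x_ij Y'^i Y'^j, -Gamma^y_ij Y'^i Y'^j) with the Gammas evaluated at the stage position; h = 0.150000; intermediate values shown to 6 dp
step 0: x = -0.5000, y = -0.7500, dx/dtau = 0.6250, dy/dtau = -0.2500
step 1:
  k1: at (x, y) = (-0.500000, -0.750000), (dx/dtau, dy/dtau) = (0.625000, -0.250000); Gamma_xxx = -0.507317, Gamma_xxy = 0.000000, Gamma_xyy = 1.109756, Gamma_yxx = 0.000000, Gamma_yxy = -0.742857, Gamma_yyy = 0.000000; k1 = (0.625000, -0.250000, 0.128811, -0.232143)
  k2: at (x, y) = (-0.453125, -0.768750), (dx/dtau, dy/dtau) = (0.634661, -0.267411); Gamma_xxx = -0.516913, Gamma_xxy = 0.000000, Gamma_xyy = 1.091941, Gamma_yxx = 0.000000, Gamma_yxy = -0.747067, Gamma_yyy = 0.000000; k2 = (0.634661, -0.267411, 0.130127, -0.253577)
  k3: at (x, y) = (-0.452400, -0.770056), (dx/dtau, dy/dtau) = (0.634759, -0.269018); Gamma_xxx = -0.517063, Gamma_xxy = 0.000000, Gamma_xyy = 1.091667, Gamma_yxx = 0.000000, Gamma_yxy = -0.747129, Gamma_yyy = 0.000000; k3 = (0.634759, -0.269018, 0.129330, -0.255162)
  k4: at (x, y) = (-0.404786, -0.790353), (dx/dtau, dy/dtau) = (0.644400, -0.288274); Gamma_xxx = -0.527014, Gamma_xxy = 0.000000, Gamma_xyy = 1.073690, Gamma_yxx = 0.000000, Gamma_yxy = -0.750885, Gamma_yyy = 0.000000; k4 = (0.644400, -0.288274, 0.129617, -0.278975)
  Y <- Y + (h/6)(k1 + 2k2 + 2k3 + k4): x = -0.4048, y = -0.7903, dx/dtau = 0.6444, dy/dtau = -0.2882
step 2:
  k1: at (x, y) = (-0.404794, -0.790278), (dx/dtau, dy/dtau) = (0.644434, -0.288215); Gamma_xxx = -0.527012, Gamma_xxy = 0.000000, Gamma_xyy = 1.073693, Gamma_yxx = 0.000000, Gamma_yxy = -0.750885, Gamma_yyy = 0.000000; k1 = (0.644434, -0.288215, 0.129676, -0.278932)
  k2: at (x, y) = (-0.356461, -0.811894), (dx/dtau, dy/dtau) = (0.654159, -0.309135); Gamma_xxx = -0.537301, Gamma_xxy = 0.000000, Gamma_xyy = 1.055556, Gamma_yxx = 0.000000, Gamma_yxy = -0.754097, Gamma_yyy = 0.000000; k2 = (0.654159, -0.309135, 0.129051, -0.304992)
  k3: at (x, y) = (-0.355732, -0.813463), (dx/dtau, dy/dtau) = (0.654112, -0.311089); Gamma_xxx = -0.537458, Gamma_xxy = 0.000000, Gamma_xyy = 1.055283, Gamma_yxx = 0.000000, Gamma_yxy = -0.754140, Gamma_yyy = 0.000000; k3 = (0.654112, -0.311089, 0.127832, -0.306916)
  k4: at (x, y) = (-0.306677, -0.836942), (dx/dtau, dy/dtau) = (0.663608, -0.334252); Gamma_xxx = -0.548073, Gamma_xxy = 0.000000, Gamma_xyy = 1.036975, Gamma_yxx = 0.000000, Gamma_yxy = -0.756686, Gamma_yyy = 0.000000; k4 = (0.663608, -0.334252, 0.125503, -0.335685)
  Y <- Y + (h/6)(k1 + 2k2 + 2k3 + k4): x = -0.3067, y = -0.8369, dx/dtau = 0.6637, dy/dtau = -0.3342
step 3:
  k1: at (x, y) = (-0.306679, -0.836851), (dx/dtau, dy/dtau) = (0.663657, -0.334176); Gamma_xxx = -0.548073, Gamma_xxy = 0.000000, Gamma_xyy = 1.036976, Gamma_yxx = 0.000000, Gamma_yxy = -0.756685, Gamma_yyy = 0.000000; k1 = (0.663657, -0.334176, 0.125591, -0.335632)
  k2: at (x, y) = (-0.256905, -0.861914), (dx/dtau, dy/dtau) = (0.673076, -0.359348); Gamma_xxx = -0.558987, Gamma_xxy = 0.000000, Gamma_xyy = 1.018484, Gamma_yxx = 0.000000, Gamma_yxy = -0.758447, Gamma_yyy = 0.000000; k2 = (0.673076, -0.359348, 0.121721, -0.366889)
  k3: at (x, y) = (-0.256199, -0.863802), (dx/dtau, dy/dtau) = (0.672786, -0.361692); Gamma_xxx = -0.559142, Gamma_xxy = 0.000000, Gamma_xyy = 1.018222, Gamma_yxx = 0.000000, Gamma_yxy = -0.758466, Gamma_yyy = 0.000000; k3 = (0.672786, -0.361692, 0.119886, -0.369133)
  k4: at (x, y) = (-0.205761, -0.891105), (dx/dtau, dy/dtau) = (0.681640, -0.389546); Gamma_xxx = -0.570304, Gamma_xxy = 0.000000, Gamma_xyy = 0.999543, Gamma_yxx = 0.000000, Gamma_yxy = -0.759285, Gamma_yyy = 0.000000; k4 = (0.681640, -0.389546, 0.113305, -0.403226)
  Y <- Y + (h/6)(k1 + 2k2 + 2k3 + k4): x = -0.2058, y = -0.8910, dx/dtau = 0.6817, dy/dtau = -0.3894
step 4:
  k1: at (x, y) = (-0.205754, -0.890996), (dx/dtau, dy/dtau) = (0.681710, -0.389448); Gamma_xxx = -0.570305, Gamma_xxy = 0.000000, Gamma_xyy = 0.999540, Gamma_yxx = 0.000000, Gamma_yxy = -0.759285, Gamma_yyy = 0.000000; k1 = (0.681710, -0.389448, 0.113437, -0.403166)
  k2: at (x, y) = (-0.154626, -0.920205), (dx/dtau, dy/dtau) = (0.690218, -0.419686); Gamma_xxx = -0.581663, Gamma_xxy = 0.000000, Gamma_xyy = 0.980631, Gamma_yxx = 0.000000, Gamma_yxy = -0.759013, Gamma_yyy = 0.000000; k2 = (0.690218, -0.419686, 0.104380, -0.439733)
  k3: at (x, y) = (-0.153987, -0.922473), (dx/dtau, dy/dtau) = (0.689538, -0.422428); Gamma_xxx = -0.581805, Gamma_xxy = 0.000000, Gamma_xyy = 0.980395, Gamma_yxx = 0.000000, Gamma_yxy = -0.759002, Gamma_yyy = 0.000000; k3 = (0.689538, -0.422428, 0.101680, -0.442165)
  k4: at (x, y) = (-0.102323, -0.954360), (dx/dtau, dy/dtau) = (0.696962, -0.455773); Gamma_xxx = -0.593247, Gamma_xxy = 0.000000, Gamma_xyy = 0.961267, Gamma_yxx = 0.000000, Gamma_yxy = -0.757444, Gamma_yyy = 0.000000; k4 = (0.696962, -0.455773, 0.088490, -0.481214)
  Y <- Y + (h/6)(k1 + 2k2 + 2k3 + k4): x = -0.1023, y = -0.9542, dx/dtau = 0.6971, dy/dtau = -0.4557
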